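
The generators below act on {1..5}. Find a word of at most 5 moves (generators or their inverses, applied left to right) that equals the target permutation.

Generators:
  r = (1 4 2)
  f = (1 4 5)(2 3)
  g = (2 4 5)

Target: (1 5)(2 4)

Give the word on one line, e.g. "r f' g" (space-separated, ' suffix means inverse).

  after f': (1 5 4)(2 3)
  after f': (1 4 5)
  after g: (1 5)(2 4)

f' f' g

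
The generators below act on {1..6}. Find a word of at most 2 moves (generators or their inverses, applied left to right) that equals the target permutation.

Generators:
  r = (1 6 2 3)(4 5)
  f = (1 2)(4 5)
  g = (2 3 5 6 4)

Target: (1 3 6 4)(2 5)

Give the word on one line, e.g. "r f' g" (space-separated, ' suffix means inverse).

  after g': (2 4 6 5 3)
  after r': (1 3 6 4)(2 5)

g' r'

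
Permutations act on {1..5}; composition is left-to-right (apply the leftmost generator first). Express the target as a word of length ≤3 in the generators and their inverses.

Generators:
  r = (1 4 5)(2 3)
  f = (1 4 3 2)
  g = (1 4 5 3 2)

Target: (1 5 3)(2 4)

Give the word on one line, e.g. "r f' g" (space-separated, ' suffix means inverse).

f g

  after f: (1 4 3 2)
  after g: (1 5 3)(2 4)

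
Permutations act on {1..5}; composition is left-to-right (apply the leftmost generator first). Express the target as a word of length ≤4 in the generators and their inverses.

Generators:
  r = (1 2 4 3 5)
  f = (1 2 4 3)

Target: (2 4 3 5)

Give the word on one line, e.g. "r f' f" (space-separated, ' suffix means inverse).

f' r r

  after f': (1 3 4 2)
  after r: (1 5)
  after r: (2 4 3 5)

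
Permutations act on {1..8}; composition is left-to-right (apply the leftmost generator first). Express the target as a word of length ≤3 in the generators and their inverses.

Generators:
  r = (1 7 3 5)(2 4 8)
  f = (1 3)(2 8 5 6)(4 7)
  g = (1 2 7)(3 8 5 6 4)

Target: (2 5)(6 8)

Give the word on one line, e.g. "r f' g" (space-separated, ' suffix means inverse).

f' f'

  after f': (1 3)(2 6 5 8)(4 7)
  after f': (2 5)(6 8)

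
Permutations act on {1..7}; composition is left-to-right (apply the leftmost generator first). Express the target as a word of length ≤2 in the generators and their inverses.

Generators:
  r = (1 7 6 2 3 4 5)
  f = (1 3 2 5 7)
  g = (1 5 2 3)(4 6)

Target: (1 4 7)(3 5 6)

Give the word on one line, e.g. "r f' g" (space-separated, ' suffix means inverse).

g r'

  after g: (1 5 2 3)(4 6)
  after r': (1 4 7)(3 5 6)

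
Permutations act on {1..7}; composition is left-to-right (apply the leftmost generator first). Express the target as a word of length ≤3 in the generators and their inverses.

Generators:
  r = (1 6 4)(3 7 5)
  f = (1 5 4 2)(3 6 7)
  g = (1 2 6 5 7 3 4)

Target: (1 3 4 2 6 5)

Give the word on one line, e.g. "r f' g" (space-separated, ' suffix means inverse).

f r

  after f: (1 5 4 2)(3 6 7)
  after r: (1 3 4 2 6 5)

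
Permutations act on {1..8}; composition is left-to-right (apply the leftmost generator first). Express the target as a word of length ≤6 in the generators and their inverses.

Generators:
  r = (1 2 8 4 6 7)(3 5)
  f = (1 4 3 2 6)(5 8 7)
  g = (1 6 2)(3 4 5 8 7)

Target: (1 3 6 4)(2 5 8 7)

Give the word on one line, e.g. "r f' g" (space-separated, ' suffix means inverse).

  after f': (1 6 2 3 4)(5 7 8)
  after r': (1 4 7 2 5 6)(3 8)
  after r': (1 8 5 4 6 7)(2 3)
  after g: (1 7 6 3)(2 4)
  after g: (1 3 6 4)(2 5 8 7)

f' r' r' g g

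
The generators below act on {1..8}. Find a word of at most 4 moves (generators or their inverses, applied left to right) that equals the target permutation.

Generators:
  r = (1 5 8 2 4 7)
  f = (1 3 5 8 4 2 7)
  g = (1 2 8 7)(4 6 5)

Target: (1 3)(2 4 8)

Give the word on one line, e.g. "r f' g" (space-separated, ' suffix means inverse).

f r'

  after f: (1 3 5 8 4 2 7)
  after r': (1 3)(2 4 8)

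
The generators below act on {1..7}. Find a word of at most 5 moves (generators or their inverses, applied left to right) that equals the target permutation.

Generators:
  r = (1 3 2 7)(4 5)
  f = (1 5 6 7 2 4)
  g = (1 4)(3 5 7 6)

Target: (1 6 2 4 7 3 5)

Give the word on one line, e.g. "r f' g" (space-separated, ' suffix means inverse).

  after r': (1 7 2 3)(4 5)
  after f': (1 6 5 2 3 4)
  after g': (1 7 5 2 6 3)
  after f': (1 6 3 4 2 5 7)
  after r: (1 6 2 4 7 3 5)

r' f' g' f' r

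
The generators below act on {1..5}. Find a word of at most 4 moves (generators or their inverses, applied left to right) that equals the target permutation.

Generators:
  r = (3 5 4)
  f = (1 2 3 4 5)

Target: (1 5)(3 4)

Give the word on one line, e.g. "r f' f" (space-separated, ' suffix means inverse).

  after f': (1 5 4 3 2)
  after r': (1 3 2)
  after f: (1 4 5)
  after r': (1 5)(3 4)

f' r' f r'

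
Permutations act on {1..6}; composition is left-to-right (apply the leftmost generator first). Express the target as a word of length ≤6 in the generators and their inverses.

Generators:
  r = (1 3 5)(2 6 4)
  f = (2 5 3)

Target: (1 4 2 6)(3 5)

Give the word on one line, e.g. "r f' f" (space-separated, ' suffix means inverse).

r' f f r r

  after r': (1 5 3)(2 4 6)
  after f: (1 3)(2 4 6 5)
  after f: (1 2 4 6 3)
  after r: (1 6 5)
  after r: (1 4 2 6)(3 5)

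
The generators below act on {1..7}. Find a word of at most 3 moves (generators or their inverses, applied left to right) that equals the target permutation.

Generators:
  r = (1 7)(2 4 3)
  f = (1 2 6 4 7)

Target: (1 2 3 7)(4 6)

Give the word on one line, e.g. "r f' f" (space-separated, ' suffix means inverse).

r r f

  after r: (1 7)(2 4 3)
  after r: (2 3 4)
  after f: (1 2 3 7)(4 6)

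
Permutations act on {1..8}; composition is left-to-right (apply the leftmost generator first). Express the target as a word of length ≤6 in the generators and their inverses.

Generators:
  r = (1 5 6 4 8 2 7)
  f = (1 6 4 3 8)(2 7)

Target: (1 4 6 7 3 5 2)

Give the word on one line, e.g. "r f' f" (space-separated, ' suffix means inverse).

  after f': (1 8 3 4 6)(2 7)
  after r': (1 4 5)(3 6 7 8)
  after r': (1 6 2 8 3 5 7 4)
  after f: (1 4 6 7 3 5 2)

f' r' r' f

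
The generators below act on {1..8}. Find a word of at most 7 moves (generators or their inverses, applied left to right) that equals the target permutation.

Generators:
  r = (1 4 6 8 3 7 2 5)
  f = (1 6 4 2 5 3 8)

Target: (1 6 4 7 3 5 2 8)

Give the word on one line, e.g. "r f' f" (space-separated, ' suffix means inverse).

r f' f' r r

  after r: (1 4 6 8 3 7 2 5)
  after f': (1 6 3 7 4)(5 8)
  after f': (2 4 8)(3 7 6 5)
  after r: (1 4 3 2 6)(5 7 8)
  after r: (1 6 4 7 3 5 2 8)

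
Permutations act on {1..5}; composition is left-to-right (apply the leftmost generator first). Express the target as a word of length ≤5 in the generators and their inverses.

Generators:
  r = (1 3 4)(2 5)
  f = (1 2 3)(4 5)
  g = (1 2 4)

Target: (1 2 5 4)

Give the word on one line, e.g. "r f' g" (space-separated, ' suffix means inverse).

f r' g' g' r

  after f: (1 2 3)(4 5)
  after r': (1 5 3 4 2)
  after g': (1 5 3 2 4)
  after g': (1 5 3)
  after r: (1 2 5 4)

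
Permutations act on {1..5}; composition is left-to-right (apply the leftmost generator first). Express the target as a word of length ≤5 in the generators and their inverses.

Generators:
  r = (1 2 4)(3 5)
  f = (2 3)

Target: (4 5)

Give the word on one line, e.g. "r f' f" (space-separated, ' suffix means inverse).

  after r': (1 4 2)(3 5)
  after f: (1 4 3 5 2)
  after f: (1 4 2)(3 5)
  after f: (1 4 3 5 2)
  after r: (4 5)

r' f f f r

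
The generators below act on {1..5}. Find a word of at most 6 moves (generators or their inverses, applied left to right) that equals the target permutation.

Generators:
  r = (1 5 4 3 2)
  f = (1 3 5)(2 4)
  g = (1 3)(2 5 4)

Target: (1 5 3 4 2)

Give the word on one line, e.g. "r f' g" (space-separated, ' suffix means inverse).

r' g' r' g r'

  after r': (1 2 3 4 5)
  after g': (1 4 2)(3 5)
  after r': (1 5 4 3)
  after g: (1 4)(2 5)
  after r': (1 5 3 4 2)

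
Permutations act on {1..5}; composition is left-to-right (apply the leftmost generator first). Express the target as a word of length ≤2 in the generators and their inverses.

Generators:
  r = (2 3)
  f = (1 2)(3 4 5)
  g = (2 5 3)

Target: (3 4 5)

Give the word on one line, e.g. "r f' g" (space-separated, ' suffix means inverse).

  after f': (1 2)(3 5 4)
  after f': (3 4 5)

f' f'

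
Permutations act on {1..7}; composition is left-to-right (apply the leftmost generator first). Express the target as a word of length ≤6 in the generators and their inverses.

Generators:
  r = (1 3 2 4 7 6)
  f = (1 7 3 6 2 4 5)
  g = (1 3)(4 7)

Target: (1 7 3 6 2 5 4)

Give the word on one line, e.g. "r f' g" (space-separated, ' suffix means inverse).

  after r': (1 6 7 4 2 3)
  after g': (1 6 4 2)
  after r: (2 3)(6 7)
  after g': (1 3 2)(4 7 6)
  after f': (1 7 3 6 2 5 4)

r' g' r g' f'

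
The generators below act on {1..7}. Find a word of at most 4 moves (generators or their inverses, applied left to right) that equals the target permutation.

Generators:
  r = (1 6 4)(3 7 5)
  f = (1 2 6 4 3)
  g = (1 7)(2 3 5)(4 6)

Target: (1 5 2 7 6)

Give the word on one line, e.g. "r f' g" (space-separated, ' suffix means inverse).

g r

  after g: (1 7)(2 3 5)(4 6)
  after r: (1 5 2 7 6)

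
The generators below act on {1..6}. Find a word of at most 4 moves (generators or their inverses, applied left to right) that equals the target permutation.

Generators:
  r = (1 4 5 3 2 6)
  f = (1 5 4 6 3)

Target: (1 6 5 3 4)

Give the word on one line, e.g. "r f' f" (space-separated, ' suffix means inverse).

  after f': (1 3 6 4 5)
  after f': (1 6 5 3 4)

f' f'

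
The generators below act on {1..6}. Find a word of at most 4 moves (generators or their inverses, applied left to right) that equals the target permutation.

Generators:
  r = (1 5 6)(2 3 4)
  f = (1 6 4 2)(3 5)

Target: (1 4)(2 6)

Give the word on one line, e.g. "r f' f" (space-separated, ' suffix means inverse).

  after f': (1 2 4 6)(3 5)
  after f': (1 4)(2 6)

f' f'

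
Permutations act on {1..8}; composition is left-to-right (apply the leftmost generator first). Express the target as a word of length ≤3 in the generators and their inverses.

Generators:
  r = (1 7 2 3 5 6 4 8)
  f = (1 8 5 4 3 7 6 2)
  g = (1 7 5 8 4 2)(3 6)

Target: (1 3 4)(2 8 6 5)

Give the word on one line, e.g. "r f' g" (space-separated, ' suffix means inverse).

g' r

  after g': (1 2 4 8 5 7)(3 6)
  after r: (1 3 4)(2 8 6 5)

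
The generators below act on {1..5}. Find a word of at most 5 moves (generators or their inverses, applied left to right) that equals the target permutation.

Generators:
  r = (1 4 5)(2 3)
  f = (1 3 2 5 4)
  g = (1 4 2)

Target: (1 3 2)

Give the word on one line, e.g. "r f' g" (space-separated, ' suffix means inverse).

  after g': (1 2 4)
  after r': (1 3 2)(4 5)
  after g': (1 3 4 5)
  after r: (1 2 3 5 4)
  after f': (1 3 2)

g' r' g' r f'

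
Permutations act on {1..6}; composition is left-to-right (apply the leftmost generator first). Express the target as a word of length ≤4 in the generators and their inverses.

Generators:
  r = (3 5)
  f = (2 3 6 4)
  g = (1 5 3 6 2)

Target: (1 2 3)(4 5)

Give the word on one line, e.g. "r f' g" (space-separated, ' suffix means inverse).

  after r': (3 5)
  after f: (2 3 5 6 4)
  after f: (2 6)(3 5 4)
  after g': (1 2 3)(4 5)

r' f f g'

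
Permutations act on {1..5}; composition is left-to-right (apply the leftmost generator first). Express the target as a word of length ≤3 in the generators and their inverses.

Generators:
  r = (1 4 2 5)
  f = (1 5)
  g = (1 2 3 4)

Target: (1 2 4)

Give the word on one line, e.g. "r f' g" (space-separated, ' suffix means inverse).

f' r'

  after f': (1 5)
  after r': (1 2 4)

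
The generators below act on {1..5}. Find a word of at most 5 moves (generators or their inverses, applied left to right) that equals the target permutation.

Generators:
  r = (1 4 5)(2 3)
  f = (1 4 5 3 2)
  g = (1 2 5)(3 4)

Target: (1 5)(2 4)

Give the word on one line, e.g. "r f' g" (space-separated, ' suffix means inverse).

f' r g' f

  after f': (1 2 3 5 4)
  after r: (1 3)
  after g': (1 4 3 5 2)
  after f: (1 5)(2 4)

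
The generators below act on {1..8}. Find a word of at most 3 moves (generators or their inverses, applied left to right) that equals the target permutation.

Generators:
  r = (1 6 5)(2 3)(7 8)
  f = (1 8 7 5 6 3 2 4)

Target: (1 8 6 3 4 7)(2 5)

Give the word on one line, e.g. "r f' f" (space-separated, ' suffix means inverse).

  after f: (1 8 7 5 6 3 2 4)
  after f: (1 7 6 2)(3 4 8 5)
  after r': (1 8 6 3 4 7)(2 5)

f f r'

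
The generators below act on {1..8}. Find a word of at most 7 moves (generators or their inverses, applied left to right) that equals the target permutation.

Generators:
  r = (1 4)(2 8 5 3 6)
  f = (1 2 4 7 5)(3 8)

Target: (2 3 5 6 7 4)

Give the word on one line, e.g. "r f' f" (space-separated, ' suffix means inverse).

  after f: (1 2 4 7 5)(3 8)
  after r: (1 8 6 2)(3 5 4 7)
  after f': (1 3 7 8 6)(2 5)
  after r': (1 5 6 4)(2 8 3 7)
  after f: (2 3 5 6 7 4)

f r f' r' f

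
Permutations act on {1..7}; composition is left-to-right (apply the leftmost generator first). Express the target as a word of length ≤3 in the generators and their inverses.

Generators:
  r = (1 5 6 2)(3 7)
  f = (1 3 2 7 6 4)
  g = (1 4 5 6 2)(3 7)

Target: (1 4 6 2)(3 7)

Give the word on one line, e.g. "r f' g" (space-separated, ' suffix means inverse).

  after g': (1 2 6 5 4)(3 7)
  after r: (4 5)
  after g: (1 4 6 2)(3 7)

g' r g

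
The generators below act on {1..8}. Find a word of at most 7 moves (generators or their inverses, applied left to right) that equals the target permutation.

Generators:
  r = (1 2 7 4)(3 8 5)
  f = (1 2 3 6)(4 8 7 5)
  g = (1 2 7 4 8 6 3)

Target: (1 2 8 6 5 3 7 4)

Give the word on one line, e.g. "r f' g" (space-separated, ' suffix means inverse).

  after g: (1 2 7 4 8 6 3)
  after f': (2 8 3 6)(5 7)
  after g: (1 2 6 7 5 4 8)
  after f': (2 3)(6 8)
  after r: (1 2 8 6 5 3 7 4)

g f' g f' r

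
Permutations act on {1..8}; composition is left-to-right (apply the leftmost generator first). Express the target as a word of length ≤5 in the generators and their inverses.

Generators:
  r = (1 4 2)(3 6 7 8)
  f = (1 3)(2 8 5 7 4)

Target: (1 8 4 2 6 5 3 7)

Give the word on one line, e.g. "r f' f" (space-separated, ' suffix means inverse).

r f' r

  after r: (1 4 2)(3 6 7 8)
  after f': (1 7 2 3 6 5 8)
  after r: (1 8 4 2 6 5 3 7)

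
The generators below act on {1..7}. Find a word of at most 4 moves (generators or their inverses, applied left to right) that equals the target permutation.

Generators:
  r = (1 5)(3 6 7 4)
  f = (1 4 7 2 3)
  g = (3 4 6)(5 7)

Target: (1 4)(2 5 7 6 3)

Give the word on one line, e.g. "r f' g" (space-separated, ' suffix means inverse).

  after f': (1 3 2 7 4)
  after g: (1 4)(2 5 7 6 3)

f' g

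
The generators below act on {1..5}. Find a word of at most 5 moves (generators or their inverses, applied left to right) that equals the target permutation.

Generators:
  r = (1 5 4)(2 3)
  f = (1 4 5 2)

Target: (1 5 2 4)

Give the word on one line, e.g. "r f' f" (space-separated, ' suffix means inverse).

  after r': (1 4 5)(2 3)
  after f': (2 3 5)
  after r': (1 4 5 3)
  after f': (2 5 3)
  after r: (1 5 2 4)

r' f' r' f' r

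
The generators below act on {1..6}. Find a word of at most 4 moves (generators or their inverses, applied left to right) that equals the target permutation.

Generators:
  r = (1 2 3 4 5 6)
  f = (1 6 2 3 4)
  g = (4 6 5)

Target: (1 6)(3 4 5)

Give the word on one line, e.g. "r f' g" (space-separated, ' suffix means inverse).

f' g' f r

  after f': (1 4 3 2 6)
  after g': (1 5 6)(2 4 3)
  after f: (1 5 2)
  after r: (1 6)(3 4 5)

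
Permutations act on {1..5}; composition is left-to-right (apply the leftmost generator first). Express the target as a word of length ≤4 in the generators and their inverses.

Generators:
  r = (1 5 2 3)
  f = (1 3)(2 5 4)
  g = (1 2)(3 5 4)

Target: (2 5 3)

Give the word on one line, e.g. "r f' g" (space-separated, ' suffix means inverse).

  after r: (1 5 2 3)
  after f: (1 4 2)
  after f: (1 2 3)(4 5)
  after g: (2 5 3)

r f f g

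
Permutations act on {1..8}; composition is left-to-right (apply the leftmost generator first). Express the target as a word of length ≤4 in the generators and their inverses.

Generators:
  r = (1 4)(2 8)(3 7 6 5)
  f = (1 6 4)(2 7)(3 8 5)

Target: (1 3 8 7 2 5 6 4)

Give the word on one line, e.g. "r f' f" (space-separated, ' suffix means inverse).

f r' r'

  after f: (1 6 4)(2 7)(3 8 5)
  after r': (1 7 8 6)(2 3)
  after r': (1 3 8 7 2 5 6 4)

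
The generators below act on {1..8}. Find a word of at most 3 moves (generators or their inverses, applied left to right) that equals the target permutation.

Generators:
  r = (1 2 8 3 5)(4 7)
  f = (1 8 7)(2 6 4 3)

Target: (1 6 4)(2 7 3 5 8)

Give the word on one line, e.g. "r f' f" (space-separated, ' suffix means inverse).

r f

  after r: (1 2 8 3 5)(4 7)
  after f: (1 6 4)(2 7 3 5 8)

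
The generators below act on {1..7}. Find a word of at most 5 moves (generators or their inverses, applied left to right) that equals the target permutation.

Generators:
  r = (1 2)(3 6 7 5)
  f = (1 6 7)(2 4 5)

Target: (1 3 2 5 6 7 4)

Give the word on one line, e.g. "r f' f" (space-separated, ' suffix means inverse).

  after f: (1 6 7)(2 4 5)
  after r': (1 3 5)(2 4 7)
  after f: (1 3 2 5 6 7 4)

f r' f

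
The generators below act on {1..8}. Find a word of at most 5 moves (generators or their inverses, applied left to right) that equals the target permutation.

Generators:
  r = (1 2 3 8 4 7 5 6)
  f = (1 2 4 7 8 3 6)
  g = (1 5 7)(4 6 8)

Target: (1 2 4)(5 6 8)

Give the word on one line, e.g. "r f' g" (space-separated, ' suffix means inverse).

  after f': (1 6 3 8 7 4 2)
  after g: (1 8)(2 5 7 6 3 4)
  after g: (1 4 2 7 8 5)(3 6)
  after f': (1 2 4)(5 6 8)

f' g g f'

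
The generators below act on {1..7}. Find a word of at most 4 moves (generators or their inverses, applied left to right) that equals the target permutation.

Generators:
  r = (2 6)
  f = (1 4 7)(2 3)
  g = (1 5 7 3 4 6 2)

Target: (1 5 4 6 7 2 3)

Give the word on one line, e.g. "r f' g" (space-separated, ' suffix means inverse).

r' g f'

  after r': (2 6)
  after g: (1 5 7 3 4 6)
  after f': (1 5 4 6 7 2 3)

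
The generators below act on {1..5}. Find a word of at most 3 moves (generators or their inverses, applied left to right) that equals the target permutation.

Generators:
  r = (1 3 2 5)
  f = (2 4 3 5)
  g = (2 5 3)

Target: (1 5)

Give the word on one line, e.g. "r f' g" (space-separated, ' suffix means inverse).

r g g

  after r: (1 3 2 5)
  after g: (1 2 3 5)
  after g: (1 5)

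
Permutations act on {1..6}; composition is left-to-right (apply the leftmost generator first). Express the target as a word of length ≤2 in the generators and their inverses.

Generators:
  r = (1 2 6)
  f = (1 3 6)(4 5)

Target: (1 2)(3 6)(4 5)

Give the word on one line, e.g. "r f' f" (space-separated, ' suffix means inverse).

r f

  after r: (1 2 6)
  after f: (1 2)(3 6)(4 5)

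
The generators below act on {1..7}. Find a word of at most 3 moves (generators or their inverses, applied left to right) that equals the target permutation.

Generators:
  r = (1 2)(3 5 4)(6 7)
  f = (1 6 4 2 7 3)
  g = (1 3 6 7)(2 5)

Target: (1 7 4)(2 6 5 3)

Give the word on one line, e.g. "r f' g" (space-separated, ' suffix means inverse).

  after f: (1 6 4 2 7 3)
  after r': (1 7 4)(2 6 5 3)

f r'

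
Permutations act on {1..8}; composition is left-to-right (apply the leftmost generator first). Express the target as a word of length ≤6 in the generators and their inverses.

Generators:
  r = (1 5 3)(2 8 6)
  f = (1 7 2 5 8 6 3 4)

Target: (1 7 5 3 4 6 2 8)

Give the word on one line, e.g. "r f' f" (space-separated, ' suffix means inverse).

  after f': (1 4 3 6 8 5 2 7)
  after r': (1 4 5 6 2 7 3 8)
  after f': (1 3 5 8 4 2)(6 7)
  after r: (2 5 6 7)(4 8)
  after f: (1 7 5 3 4 6 2 8)

f' r' f' r f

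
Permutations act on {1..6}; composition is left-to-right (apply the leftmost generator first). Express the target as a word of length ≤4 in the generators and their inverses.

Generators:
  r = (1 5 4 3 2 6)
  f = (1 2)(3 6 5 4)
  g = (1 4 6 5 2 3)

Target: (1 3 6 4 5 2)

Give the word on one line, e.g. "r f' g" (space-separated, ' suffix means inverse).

  after f': (1 2)(3 4 5 6)
  after r: (1 6 2 5)
  after g': (1 4)(2 6 5 3)
  after r: (1 3 6 4 5 2)

f' r g' r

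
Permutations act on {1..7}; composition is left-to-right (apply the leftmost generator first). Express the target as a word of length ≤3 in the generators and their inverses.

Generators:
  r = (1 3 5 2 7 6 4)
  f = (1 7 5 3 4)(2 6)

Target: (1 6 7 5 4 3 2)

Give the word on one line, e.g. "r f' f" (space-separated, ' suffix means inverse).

  after f: (1 7 5 3 4)(2 6)
  after r': (1 2 7 3 6 5)
  after f': (1 6 7 5 4 3 2)

f r' f'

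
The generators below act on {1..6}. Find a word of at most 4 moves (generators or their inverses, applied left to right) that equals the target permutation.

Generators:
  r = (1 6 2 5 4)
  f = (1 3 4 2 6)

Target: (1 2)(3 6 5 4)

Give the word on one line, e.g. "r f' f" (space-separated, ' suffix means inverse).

  after f': (1 6 2 4 3)
  after f': (1 2 3 6 4)
  after r': (1 6 5 2 3)
  after f': (1 2)(3 6 5 4)

f' f' r' f'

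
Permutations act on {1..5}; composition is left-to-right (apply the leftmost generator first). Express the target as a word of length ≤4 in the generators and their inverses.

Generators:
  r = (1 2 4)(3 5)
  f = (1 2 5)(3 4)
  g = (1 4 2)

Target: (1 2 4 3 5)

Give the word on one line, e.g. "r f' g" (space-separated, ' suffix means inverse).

  after g': (1 2 4)
  after f: (1 5)(2 3 4)
  after g': (1 5 2 3)
  after f': (1 2 4 3 5)

g' f g' f'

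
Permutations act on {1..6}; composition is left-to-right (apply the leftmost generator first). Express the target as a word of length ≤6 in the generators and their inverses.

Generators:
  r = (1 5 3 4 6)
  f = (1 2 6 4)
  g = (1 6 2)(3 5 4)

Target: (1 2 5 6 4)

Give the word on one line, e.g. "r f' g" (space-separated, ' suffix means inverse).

g r g g r'

  after g: (1 6 2)(3 5 4)
  after r: (2 5 6)
  after g: (1 6)(2 4 3 5)
  after g: (1 2 3 4 5)
  after r': (1 2 5 6 4)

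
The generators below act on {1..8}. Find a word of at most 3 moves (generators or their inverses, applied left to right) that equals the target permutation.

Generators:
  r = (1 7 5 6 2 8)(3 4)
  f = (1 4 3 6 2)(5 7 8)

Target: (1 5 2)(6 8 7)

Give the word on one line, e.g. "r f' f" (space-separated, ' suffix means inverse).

r r

  after r: (1 7 5 6 2 8)(3 4)
  after r: (1 5 2)(6 8 7)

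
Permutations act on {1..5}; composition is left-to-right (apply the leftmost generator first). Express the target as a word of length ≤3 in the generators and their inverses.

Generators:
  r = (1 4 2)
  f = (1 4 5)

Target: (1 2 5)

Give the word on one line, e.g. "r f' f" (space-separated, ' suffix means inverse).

r' f

  after r': (1 2 4)
  after f: (1 2 5)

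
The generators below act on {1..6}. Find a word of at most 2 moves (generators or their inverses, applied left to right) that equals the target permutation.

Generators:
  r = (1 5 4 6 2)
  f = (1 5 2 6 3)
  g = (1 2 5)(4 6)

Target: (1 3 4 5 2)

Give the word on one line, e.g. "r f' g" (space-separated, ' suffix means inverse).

f' r'

  after f': (1 3 6 2 5)
  after r': (1 3 4 5 2)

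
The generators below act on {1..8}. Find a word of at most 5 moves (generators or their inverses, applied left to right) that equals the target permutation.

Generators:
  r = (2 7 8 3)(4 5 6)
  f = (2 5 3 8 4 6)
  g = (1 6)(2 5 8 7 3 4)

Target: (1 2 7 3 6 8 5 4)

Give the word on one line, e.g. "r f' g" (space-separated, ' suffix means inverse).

f g r' f'

  after f: (2 5 3 8 4 6)
  after g: (1 6 5 4)(2 8)(3 7)
  after r': (1 5 6 4)(2 7 8 3)
  after f': (1 2 7 3 6 8 5 4)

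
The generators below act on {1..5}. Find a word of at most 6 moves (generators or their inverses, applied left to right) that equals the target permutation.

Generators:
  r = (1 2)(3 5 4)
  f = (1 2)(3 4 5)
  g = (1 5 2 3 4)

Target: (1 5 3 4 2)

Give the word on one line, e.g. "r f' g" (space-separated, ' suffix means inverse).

f' g' g' g' r'

  after f': (1 2)(3 5 4)
  after g': (1 5 3)(2 4)
  after g': (2 3 4 5)
  after g': (1 4)
  after r': (1 5 3 4 2)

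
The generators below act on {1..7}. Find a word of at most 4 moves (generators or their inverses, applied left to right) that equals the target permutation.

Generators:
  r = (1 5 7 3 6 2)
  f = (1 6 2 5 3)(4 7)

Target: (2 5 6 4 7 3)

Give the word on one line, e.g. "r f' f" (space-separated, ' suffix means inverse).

r' r' f'

  after r': (1 2 6 3 7 5)
  after r': (1 6 7)(2 3 5)
  after f': (2 5 6 4 7 3)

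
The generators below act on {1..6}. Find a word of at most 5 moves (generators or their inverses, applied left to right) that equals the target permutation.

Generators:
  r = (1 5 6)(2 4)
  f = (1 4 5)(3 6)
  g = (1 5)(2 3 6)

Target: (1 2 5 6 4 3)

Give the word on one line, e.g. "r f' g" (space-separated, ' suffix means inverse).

  after r': (1 6 5)(2 4)
  after r': (1 5 6)
  after f': (1 4)(3 6 5)
  after r': (1 2 4 6)(3 5)
  after f: (1 2 5 6 4 3)

r' r' f' r' f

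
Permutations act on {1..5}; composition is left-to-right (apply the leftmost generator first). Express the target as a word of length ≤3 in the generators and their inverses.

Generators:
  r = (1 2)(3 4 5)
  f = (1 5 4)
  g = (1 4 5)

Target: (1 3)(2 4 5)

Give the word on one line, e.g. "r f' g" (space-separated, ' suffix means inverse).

f' r' f'

  after f': (1 4 5)
  after r': (1 3 5 2)
  after f': (1 3)(2 4 5)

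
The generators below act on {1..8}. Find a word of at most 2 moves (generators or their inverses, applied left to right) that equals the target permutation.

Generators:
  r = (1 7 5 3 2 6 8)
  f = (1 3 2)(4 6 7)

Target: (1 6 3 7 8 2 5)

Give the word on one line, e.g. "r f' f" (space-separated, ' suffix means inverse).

  after r': (1 8 6 2 3 5 7)
  after r': (1 6 3 7 8 2 5)

r' r'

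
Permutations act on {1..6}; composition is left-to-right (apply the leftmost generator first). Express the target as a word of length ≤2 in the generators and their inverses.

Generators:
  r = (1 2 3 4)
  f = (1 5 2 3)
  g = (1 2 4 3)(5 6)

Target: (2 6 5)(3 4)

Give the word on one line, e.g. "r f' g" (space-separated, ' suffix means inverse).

  after f': (1 3 2 5)
  after g: (2 6 5)(3 4)

f' g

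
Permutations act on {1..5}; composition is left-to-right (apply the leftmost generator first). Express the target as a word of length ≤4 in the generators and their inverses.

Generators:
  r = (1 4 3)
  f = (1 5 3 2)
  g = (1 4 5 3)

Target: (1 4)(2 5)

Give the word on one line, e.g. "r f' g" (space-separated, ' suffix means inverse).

f' f' r r

  after f': (1 2 3 5)
  after f': (1 3)(2 5)
  after r: (2 5)(3 4)
  after r: (1 4)(2 5)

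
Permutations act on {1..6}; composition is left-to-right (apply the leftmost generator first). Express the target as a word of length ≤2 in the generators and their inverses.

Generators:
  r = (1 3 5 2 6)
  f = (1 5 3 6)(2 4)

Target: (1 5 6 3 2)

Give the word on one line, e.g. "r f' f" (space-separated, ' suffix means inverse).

  after r: (1 3 5 2 6)
  after r: (1 5 6 3 2)

r r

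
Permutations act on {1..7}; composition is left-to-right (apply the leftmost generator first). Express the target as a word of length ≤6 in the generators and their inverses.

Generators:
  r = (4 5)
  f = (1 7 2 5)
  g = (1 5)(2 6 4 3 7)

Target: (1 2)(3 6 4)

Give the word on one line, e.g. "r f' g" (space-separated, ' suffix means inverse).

g f' g r' g'

  after g: (1 5)(2 6 4 3 7)
  after f': (1 2 6 4 3)
  after g: (1 6 3 5)(2 4 7)
  after r': (1 6 3 4 7 2 5)
  after g': (1 2)(3 6 4)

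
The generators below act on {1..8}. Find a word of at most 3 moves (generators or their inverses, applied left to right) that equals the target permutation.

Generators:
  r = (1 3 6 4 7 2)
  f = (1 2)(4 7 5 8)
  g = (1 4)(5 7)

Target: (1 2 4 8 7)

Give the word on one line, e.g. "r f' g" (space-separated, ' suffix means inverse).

  after f': (1 2)(4 8 5 7)
  after g: (1 2 4 8 7)

f' g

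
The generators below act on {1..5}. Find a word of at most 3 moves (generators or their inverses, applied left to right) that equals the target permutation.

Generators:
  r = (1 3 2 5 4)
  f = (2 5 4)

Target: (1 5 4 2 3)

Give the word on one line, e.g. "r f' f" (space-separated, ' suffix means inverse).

r' f f

  after r': (1 4 5 2 3)
  after f: (1 2 3)
  after f: (1 5 4 2 3)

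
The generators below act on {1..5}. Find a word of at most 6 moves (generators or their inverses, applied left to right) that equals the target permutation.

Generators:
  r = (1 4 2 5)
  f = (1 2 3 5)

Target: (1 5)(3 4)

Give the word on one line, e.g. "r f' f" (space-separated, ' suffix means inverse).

  after f: (1 2 3 5)
  after r': (1 4)(2 3)
  after r': (2 3 4 5)
  after f': (1 5)(3 4)

f r' r' f'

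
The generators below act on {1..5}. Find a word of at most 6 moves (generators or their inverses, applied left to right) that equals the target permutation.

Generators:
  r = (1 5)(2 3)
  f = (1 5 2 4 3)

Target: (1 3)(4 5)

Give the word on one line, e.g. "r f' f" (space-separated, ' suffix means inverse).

  after f: (1 5 2 4 3)
  after r': (2 4)(3 5)
  after r': (1 5 2 4 3)
  after f: (1 2 3 5 4)
  after r': (1 3)(4 5)

f r' r' f r'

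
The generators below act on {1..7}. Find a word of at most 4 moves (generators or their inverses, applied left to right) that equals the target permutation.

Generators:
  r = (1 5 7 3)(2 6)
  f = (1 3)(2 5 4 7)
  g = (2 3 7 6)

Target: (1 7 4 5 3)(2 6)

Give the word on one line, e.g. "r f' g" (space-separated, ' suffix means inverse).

  after f': (1 3)(2 7 4 5)
  after g: (1 7 4 5 3)(2 6)

f' g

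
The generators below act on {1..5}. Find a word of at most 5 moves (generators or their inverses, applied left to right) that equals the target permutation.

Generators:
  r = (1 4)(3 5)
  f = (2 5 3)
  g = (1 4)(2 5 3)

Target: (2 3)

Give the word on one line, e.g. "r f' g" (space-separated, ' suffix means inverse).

f' r g

  after f': (2 3 5)
  after r: (1 4)(2 5)
  after g: (2 3)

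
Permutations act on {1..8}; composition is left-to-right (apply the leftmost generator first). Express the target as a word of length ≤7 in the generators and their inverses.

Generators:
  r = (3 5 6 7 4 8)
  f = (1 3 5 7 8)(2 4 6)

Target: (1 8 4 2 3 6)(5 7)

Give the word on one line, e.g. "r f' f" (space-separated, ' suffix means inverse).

  after r': (3 8 4 7 6 5)
  after f': (1 8 2 6 3 7 4 5)
  after r: (1 3 4 6 5)(2 7 8)
  after f': (2 5 8 6 3)
  after f': (1 8 4 2 3 6)(5 7)

r' f' r f' f'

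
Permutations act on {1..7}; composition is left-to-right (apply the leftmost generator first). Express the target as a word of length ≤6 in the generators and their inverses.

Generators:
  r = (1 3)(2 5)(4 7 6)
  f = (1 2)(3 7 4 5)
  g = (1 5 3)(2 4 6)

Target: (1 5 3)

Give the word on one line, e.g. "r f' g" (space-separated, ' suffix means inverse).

  after r': (1 3)(2 5)(4 6 7)
  after g: (2 3 5 4)(6 7)
  after r: (1 3 2)(4 5 7)
  after f': (1 5 3)

r' g r f'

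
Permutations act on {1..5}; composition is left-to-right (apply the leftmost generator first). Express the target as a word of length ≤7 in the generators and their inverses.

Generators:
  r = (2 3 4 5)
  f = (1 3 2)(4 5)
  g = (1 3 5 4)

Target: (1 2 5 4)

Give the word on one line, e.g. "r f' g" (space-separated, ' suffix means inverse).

g' f' g' g' f'

  after g': (1 4 5 3)
  after f': (1 5)(2 3)
  after g': (1 3 2)(4 5)
  after g': (2 4 3)
  after f': (1 2 5 4)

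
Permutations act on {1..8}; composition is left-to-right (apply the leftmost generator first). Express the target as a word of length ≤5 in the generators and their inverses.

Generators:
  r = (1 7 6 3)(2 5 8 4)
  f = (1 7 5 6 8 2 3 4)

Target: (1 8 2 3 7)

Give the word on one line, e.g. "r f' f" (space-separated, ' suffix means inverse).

  after f': (1 4 3 2 8 6 5 7)
  after r: (1 2 4)(3 5 6 8)
  after f': (1 8 2 3 7)

f' r f'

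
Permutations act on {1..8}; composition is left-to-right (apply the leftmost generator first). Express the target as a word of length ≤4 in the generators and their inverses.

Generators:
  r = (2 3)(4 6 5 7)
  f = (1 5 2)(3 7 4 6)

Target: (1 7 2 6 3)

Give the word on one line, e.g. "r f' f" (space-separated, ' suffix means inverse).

  after r: (2 3)(4 6 5 7)
  after f': (1 2 6)(3 5)
  after f': (1 5 6 2 4 7 3)
  after r: (1 7 2 6 3)

r f' f' r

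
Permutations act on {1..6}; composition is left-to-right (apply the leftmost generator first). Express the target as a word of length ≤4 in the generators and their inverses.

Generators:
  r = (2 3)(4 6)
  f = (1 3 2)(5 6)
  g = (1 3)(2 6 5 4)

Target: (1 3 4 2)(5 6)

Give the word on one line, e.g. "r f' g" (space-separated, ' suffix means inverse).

  after r: (2 3)(4 6)
  after g': (1 3 4 2)(5 6)

r g'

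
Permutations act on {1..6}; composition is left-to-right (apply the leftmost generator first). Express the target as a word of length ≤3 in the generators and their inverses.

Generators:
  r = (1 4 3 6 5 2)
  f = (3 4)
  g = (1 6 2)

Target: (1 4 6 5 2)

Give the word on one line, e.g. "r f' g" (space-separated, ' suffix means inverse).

f r

  after f: (3 4)
  after r: (1 4 6 5 2)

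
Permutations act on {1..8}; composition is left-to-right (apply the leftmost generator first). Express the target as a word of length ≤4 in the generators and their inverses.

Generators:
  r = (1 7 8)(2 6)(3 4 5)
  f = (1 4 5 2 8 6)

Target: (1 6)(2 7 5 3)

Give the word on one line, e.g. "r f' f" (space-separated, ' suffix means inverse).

r' f r' r'

  after r': (1 8 7)(2 6)(3 5 4)
  after f: (1 6 8 7 4 3 2)
  after r': (1 2 8)(3 6 7)(4 5)
  after r': (1 6)(2 7 5 3)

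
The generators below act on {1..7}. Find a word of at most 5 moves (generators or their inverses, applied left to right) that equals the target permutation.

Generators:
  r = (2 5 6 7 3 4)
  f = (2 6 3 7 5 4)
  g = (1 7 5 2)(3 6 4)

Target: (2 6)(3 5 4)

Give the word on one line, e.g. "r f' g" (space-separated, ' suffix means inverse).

f' f' r

  after f': (2 4 5 7 3 6)
  after f': (2 5 3)(4 7 6)
  after r: (2 6)(3 5 4)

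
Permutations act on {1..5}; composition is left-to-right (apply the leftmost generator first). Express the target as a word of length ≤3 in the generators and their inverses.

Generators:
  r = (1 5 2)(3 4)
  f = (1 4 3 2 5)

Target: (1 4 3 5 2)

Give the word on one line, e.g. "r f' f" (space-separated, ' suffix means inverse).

  after r': (1 2 5)(3 4)
  after f': (1 3)
  after r: (1 4 3 5 2)

r' f' r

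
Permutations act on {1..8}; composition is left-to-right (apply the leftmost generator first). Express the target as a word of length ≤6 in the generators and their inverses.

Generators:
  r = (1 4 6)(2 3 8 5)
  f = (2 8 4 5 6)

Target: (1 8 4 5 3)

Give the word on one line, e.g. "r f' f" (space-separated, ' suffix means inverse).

  after r': (1 6 4)(2 5 8 3)
  after f': (1 5 2 4)(3 6 8)
  after r: (1 2 6 5 3)
  after f: (1 8 4 5 3)

r' f' r f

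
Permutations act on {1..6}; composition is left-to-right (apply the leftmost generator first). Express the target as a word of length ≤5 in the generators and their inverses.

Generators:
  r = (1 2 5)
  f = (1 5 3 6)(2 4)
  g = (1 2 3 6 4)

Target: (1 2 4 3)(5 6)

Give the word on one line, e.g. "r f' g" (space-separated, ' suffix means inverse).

  after g': (1 4 6 3 2)
  after r': (1 4 6 3)(2 5)
  after r': (1 4 6 3 5)
  after f': (1 2 4 3)(5 6)

g' r' r' f'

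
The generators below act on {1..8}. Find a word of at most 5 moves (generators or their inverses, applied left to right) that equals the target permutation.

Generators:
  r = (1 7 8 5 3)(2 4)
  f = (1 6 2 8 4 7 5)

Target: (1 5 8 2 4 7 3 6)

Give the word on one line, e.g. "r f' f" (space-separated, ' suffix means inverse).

f f r' f f

  after f: (1 6 2 8 4 7 5)
  after f: (1 2 4 5 6 8 7)
  after r': (1 4 8)(3 5 6 7)
  after f: (1 7 3)(2 8 6 5)
  after f: (1 5 8 2 4 7 3 6)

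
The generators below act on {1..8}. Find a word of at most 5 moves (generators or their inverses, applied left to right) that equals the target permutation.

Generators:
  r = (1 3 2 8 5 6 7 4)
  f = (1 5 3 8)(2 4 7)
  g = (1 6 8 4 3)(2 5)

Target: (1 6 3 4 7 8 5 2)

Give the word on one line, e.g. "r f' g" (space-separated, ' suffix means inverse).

  after r: (1 3 2 8 5 6 7 4)
  after g': (1 4 3 5)(2 6 7 8)
  after r': (1 7 2 5 4)(3 8)
  after r': (1 6 5 7 3 2 8)
  after f: (1 6 3 4 7 8 5 2)

r g' r' r' f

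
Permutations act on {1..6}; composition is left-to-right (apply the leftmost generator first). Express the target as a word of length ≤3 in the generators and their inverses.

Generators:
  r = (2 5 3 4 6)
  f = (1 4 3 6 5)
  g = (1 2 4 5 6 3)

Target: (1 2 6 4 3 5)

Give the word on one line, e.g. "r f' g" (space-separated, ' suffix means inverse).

  after r: (2 5 3 4 6)
  after g: (1 2 6 4 3 5)

r g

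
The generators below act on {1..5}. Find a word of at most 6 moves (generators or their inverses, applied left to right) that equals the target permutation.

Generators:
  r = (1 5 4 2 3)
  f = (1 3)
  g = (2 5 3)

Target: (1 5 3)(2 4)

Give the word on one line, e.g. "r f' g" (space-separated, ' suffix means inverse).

r' g g f

  after r': (1 3 2 4 5)
  after g: (1 2 4 3 5)
  after g: (1 5)(2 4)
  after f: (1 5 3)(2 4)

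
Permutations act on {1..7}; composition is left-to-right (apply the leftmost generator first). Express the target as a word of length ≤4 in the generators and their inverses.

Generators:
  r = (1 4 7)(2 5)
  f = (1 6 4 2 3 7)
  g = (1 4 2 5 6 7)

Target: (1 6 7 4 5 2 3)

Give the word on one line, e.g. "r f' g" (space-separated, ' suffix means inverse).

f r

  after f: (1 6 4 2 3 7)
  after r: (1 6 7 4 5 2 3)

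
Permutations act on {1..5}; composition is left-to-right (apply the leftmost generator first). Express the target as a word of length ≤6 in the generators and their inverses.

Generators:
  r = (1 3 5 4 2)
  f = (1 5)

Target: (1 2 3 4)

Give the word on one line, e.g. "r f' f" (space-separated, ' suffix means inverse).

f r r f f

  after f: (1 5)
  after r: (1 4 2)(3 5)
  after r: (1 2 3 4)
  after f: (1 2 3 4 5)
  after f: (1 2 3 4)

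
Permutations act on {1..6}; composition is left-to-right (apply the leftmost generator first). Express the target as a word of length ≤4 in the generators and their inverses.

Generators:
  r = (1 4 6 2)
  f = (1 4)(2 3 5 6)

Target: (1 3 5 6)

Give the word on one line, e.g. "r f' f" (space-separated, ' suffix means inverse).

  after r': (1 2 6 4)
  after f: (1 3 5 6)

r' f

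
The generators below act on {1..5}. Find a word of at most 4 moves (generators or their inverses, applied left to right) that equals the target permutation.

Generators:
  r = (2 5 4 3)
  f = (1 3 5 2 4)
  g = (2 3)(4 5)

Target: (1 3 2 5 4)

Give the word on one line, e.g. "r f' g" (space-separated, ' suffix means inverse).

  after g': (2 3)(4 5)
  after f': (1 4 3 5 2)
  after f': (1 2 4)
  after g: (1 3 2 5 4)

g' f' f' g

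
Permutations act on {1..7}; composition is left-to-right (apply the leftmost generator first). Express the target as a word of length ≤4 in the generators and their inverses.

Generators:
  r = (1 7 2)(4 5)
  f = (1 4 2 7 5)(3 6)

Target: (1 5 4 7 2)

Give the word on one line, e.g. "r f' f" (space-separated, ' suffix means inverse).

  after r: (1 7 2)(4 5)
  after r: (1 2 7)
  after f: (1 7 4 2 5)(3 6)
  after f: (1 5 4 7 2)

r r f f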